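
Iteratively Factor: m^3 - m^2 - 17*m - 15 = (m + 1)*(m^2 - 2*m - 15) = (m - 5)*(m + 1)*(m + 3)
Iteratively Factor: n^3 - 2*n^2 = (n - 2)*(n^2) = n*(n - 2)*(n)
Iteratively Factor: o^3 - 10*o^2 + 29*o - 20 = (o - 4)*(o^2 - 6*o + 5) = (o - 4)*(o - 1)*(o - 5)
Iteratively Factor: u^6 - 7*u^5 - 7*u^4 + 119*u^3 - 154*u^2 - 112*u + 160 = (u - 2)*(u^5 - 5*u^4 - 17*u^3 + 85*u^2 + 16*u - 80) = (u - 2)*(u + 4)*(u^4 - 9*u^3 + 19*u^2 + 9*u - 20) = (u - 2)*(u + 1)*(u + 4)*(u^3 - 10*u^2 + 29*u - 20) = (u - 5)*(u - 2)*(u + 1)*(u + 4)*(u^2 - 5*u + 4) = (u - 5)*(u - 4)*(u - 2)*(u + 1)*(u + 4)*(u - 1)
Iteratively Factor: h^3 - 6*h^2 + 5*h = (h - 5)*(h^2 - h) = h*(h - 5)*(h - 1)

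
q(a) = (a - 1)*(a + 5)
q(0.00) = -5.00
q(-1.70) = -8.91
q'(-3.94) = -3.88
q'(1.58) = 7.16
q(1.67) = 4.47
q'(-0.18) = 3.64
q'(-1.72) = 0.56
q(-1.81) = -8.96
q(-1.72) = -8.92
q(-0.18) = -5.69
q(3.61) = 22.47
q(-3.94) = -5.24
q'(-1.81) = 0.38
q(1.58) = 3.82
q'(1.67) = 7.34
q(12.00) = 187.00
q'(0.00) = 4.00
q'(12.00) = 28.00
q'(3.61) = 11.22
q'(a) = 2*a + 4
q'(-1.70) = 0.60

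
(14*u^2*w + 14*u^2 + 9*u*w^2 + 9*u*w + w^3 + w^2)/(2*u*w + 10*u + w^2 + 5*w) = (7*u*w + 7*u + w^2 + w)/(w + 5)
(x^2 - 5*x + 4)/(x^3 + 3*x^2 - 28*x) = (x - 1)/(x*(x + 7))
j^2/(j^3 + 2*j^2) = 1/(j + 2)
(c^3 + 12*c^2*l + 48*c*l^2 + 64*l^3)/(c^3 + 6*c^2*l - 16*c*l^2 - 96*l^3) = (c^2 + 8*c*l + 16*l^2)/(c^2 + 2*c*l - 24*l^2)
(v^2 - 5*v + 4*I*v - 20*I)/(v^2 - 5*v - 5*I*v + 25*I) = (v + 4*I)/(v - 5*I)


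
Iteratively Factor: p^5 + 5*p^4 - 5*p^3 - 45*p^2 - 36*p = (p + 1)*(p^4 + 4*p^3 - 9*p^2 - 36*p) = (p - 3)*(p + 1)*(p^3 + 7*p^2 + 12*p) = p*(p - 3)*(p + 1)*(p^2 + 7*p + 12) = p*(p - 3)*(p + 1)*(p + 4)*(p + 3)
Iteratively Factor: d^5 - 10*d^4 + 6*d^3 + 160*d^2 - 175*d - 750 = (d - 5)*(d^4 - 5*d^3 - 19*d^2 + 65*d + 150) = (d - 5)*(d + 3)*(d^3 - 8*d^2 + 5*d + 50) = (d - 5)^2*(d + 3)*(d^2 - 3*d - 10) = (d - 5)^3*(d + 3)*(d + 2)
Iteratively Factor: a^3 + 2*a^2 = (a)*(a^2 + 2*a) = a^2*(a + 2)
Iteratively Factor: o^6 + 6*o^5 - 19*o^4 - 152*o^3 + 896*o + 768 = (o - 3)*(o^5 + 9*o^4 + 8*o^3 - 128*o^2 - 384*o - 256) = (o - 3)*(o + 4)*(o^4 + 5*o^3 - 12*o^2 - 80*o - 64) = (o - 3)*(o + 4)^2*(o^3 + o^2 - 16*o - 16) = (o - 4)*(o - 3)*(o + 4)^2*(o^2 + 5*o + 4) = (o - 4)*(o - 3)*(o + 4)^3*(o + 1)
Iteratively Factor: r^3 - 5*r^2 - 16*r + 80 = (r - 4)*(r^2 - r - 20) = (r - 4)*(r + 4)*(r - 5)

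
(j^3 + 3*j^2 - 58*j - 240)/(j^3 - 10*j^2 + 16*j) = (j^2 + 11*j + 30)/(j*(j - 2))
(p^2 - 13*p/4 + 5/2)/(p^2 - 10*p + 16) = (p - 5/4)/(p - 8)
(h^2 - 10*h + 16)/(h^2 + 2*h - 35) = (h^2 - 10*h + 16)/(h^2 + 2*h - 35)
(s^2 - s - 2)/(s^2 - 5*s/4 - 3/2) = 4*(s + 1)/(4*s + 3)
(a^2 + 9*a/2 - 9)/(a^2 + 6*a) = (a - 3/2)/a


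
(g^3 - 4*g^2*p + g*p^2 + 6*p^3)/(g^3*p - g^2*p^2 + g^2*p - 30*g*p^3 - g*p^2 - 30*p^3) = (-g^3 + 4*g^2*p - g*p^2 - 6*p^3)/(p*(-g^3 + g^2*p - g^2 + 30*g*p^2 + g*p + 30*p^2))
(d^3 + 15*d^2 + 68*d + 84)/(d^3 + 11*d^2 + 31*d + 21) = (d^2 + 8*d + 12)/(d^2 + 4*d + 3)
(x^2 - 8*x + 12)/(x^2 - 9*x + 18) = (x - 2)/(x - 3)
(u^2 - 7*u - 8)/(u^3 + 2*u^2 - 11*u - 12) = (u - 8)/(u^2 + u - 12)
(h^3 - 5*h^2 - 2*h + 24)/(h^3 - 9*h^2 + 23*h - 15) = (h^2 - 2*h - 8)/(h^2 - 6*h + 5)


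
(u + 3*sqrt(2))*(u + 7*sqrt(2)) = u^2 + 10*sqrt(2)*u + 42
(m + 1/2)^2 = m^2 + m + 1/4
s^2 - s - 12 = (s - 4)*(s + 3)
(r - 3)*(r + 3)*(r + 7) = r^3 + 7*r^2 - 9*r - 63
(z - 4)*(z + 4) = z^2 - 16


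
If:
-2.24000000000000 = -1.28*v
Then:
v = 1.75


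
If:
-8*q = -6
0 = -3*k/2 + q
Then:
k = 1/2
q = 3/4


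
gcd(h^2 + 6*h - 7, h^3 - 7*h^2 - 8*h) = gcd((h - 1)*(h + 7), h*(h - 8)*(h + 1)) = 1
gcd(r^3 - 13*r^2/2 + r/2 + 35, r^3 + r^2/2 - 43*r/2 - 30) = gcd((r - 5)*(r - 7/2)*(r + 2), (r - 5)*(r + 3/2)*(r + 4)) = r - 5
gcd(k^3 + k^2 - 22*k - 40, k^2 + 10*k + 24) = k + 4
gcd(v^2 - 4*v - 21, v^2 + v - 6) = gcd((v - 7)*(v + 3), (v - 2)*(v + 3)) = v + 3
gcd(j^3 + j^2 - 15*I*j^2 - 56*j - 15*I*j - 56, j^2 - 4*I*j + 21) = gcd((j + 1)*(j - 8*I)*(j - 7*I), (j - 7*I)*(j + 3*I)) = j - 7*I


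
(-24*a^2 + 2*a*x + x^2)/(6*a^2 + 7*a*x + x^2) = (-4*a + x)/(a + x)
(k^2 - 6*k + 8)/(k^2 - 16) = (k - 2)/(k + 4)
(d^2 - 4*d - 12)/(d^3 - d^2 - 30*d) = (d + 2)/(d*(d + 5))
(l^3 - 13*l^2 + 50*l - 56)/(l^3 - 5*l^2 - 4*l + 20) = (l^2 - 11*l + 28)/(l^2 - 3*l - 10)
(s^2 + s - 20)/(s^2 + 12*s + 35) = (s - 4)/(s + 7)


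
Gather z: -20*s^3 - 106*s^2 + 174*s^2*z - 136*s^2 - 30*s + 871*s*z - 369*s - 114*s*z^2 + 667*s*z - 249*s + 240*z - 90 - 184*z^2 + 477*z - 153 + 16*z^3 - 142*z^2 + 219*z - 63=-20*s^3 - 242*s^2 - 648*s + 16*z^3 + z^2*(-114*s - 326) + z*(174*s^2 + 1538*s + 936) - 306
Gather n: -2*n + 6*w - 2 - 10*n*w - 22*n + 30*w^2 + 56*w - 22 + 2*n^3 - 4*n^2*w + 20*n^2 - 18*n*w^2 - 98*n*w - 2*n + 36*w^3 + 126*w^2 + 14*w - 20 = 2*n^3 + n^2*(20 - 4*w) + n*(-18*w^2 - 108*w - 26) + 36*w^3 + 156*w^2 + 76*w - 44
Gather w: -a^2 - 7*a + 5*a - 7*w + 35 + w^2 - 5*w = -a^2 - 2*a + w^2 - 12*w + 35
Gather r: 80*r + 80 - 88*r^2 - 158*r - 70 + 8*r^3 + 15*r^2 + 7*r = 8*r^3 - 73*r^2 - 71*r + 10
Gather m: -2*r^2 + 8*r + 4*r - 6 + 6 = -2*r^2 + 12*r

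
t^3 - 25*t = t*(t - 5)*(t + 5)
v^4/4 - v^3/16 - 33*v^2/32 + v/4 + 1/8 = (v/4 + 1/2)*(v - 2)*(v - 1/2)*(v + 1/4)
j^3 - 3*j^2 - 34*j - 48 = (j - 8)*(j + 2)*(j + 3)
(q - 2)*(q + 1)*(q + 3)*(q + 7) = q^4 + 9*q^3 + 9*q^2 - 41*q - 42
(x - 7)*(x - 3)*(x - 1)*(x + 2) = x^4 - 9*x^3 + 9*x^2 + 41*x - 42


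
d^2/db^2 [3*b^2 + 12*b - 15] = 6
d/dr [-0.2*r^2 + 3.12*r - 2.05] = 3.12 - 0.4*r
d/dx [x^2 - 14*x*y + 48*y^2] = 2*x - 14*y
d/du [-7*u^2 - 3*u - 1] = -14*u - 3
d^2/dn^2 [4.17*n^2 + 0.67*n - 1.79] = 8.34000000000000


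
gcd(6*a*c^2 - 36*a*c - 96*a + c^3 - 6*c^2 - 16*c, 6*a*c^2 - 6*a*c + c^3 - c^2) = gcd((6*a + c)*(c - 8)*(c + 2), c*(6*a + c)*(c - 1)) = 6*a + c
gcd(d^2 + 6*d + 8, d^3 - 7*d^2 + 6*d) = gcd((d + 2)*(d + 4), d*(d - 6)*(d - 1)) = 1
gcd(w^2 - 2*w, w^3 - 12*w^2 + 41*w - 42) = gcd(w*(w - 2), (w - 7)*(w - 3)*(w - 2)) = w - 2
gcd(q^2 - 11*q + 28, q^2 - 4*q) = q - 4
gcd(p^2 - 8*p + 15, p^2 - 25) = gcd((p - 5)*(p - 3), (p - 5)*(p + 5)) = p - 5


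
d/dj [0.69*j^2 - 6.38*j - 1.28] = 1.38*j - 6.38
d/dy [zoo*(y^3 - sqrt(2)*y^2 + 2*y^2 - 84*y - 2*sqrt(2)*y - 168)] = nan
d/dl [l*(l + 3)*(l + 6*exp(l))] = 6*l^2*exp(l) + 3*l^2 + 30*l*exp(l) + 6*l + 18*exp(l)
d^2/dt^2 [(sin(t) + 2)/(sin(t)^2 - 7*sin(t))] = (-sin(t)^2 - 15*sin(t) + 44 - 86/sin(t) - 84/sin(t)^2 + 196/sin(t)^3)/(sin(t) - 7)^3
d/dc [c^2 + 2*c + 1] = 2*c + 2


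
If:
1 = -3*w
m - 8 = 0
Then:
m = 8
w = -1/3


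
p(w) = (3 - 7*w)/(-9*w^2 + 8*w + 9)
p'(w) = (3 - 7*w)*(18*w - 8)/(-9*w^2 + 8*w + 9)^2 - 7/(-9*w^2 + 8*w + 9)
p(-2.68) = -0.28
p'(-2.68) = -0.12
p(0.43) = -0.00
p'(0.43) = -0.65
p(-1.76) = -0.46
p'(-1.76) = -0.35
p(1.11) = -0.70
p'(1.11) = -2.27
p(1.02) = -0.53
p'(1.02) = -1.60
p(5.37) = 0.17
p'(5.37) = -0.04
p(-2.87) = -0.26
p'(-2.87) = -0.10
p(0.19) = 0.16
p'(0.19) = -0.76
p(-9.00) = -0.08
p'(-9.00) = -0.00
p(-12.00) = -0.06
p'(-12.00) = -0.00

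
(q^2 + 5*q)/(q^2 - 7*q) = (q + 5)/(q - 7)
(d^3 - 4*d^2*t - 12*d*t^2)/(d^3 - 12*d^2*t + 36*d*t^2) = (-d - 2*t)/(-d + 6*t)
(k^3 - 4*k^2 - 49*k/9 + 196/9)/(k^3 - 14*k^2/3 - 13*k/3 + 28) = (k - 7/3)/(k - 3)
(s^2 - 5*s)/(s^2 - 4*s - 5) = s/(s + 1)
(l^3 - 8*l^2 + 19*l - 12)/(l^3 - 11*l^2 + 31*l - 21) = (l - 4)/(l - 7)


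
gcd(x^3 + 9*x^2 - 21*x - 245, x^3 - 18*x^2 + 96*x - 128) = 1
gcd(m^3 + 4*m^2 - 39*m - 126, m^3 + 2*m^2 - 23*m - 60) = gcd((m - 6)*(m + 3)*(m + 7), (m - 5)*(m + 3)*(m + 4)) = m + 3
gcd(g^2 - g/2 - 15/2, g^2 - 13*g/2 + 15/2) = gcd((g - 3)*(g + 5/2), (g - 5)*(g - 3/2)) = 1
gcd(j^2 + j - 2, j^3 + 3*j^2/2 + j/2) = 1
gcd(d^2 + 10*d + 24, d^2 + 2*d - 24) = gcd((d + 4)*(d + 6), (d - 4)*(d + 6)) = d + 6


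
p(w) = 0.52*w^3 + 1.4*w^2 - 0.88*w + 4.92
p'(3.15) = 23.42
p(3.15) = 32.29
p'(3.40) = 26.67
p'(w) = 1.56*w^2 + 2.8*w - 0.88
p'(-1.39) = -1.76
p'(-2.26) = 0.76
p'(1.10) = 4.09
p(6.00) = 162.36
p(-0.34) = 5.36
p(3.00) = 28.92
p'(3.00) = 21.56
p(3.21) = 33.72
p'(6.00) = 72.08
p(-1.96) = 8.11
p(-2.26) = 8.06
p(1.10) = 6.34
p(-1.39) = 7.45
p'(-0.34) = -1.65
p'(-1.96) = -0.38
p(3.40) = 38.55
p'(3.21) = 24.18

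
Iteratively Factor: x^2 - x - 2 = (x - 2)*(x + 1)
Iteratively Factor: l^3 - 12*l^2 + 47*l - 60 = (l - 3)*(l^2 - 9*l + 20) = (l - 5)*(l - 3)*(l - 4)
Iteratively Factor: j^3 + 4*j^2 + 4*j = (j + 2)*(j^2 + 2*j) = (j + 2)^2*(j)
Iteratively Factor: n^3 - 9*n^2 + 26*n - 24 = (n - 3)*(n^2 - 6*n + 8) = (n - 4)*(n - 3)*(n - 2)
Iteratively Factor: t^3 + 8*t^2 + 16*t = (t + 4)*(t^2 + 4*t) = t*(t + 4)*(t + 4)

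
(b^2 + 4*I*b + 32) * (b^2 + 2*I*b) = b^4 + 6*I*b^3 + 24*b^2 + 64*I*b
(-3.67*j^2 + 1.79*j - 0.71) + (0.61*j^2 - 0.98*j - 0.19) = -3.06*j^2 + 0.81*j - 0.9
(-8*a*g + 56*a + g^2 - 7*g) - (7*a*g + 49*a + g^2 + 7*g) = -15*a*g + 7*a - 14*g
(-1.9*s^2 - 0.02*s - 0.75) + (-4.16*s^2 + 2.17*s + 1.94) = -6.06*s^2 + 2.15*s + 1.19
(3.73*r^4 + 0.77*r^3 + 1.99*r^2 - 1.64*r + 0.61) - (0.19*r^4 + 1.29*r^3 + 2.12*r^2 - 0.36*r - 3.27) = 3.54*r^4 - 0.52*r^3 - 0.13*r^2 - 1.28*r + 3.88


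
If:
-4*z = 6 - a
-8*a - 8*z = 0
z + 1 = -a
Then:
No Solution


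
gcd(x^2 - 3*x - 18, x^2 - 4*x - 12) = x - 6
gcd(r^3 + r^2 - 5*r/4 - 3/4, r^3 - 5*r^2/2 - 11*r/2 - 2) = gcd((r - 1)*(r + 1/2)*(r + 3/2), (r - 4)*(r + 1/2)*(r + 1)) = r + 1/2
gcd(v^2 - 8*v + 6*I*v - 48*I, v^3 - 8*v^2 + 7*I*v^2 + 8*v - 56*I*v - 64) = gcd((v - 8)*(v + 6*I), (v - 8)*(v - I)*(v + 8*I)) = v - 8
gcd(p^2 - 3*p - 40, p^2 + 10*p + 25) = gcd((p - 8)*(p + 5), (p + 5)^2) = p + 5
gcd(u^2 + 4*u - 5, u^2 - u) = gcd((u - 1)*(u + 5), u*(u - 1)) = u - 1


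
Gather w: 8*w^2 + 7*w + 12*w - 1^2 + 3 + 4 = 8*w^2 + 19*w + 6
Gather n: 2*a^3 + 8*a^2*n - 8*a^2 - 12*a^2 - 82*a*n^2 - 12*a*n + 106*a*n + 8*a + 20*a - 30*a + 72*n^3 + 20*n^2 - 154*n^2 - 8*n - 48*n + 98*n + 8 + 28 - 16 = 2*a^3 - 20*a^2 - 2*a + 72*n^3 + n^2*(-82*a - 134) + n*(8*a^2 + 94*a + 42) + 20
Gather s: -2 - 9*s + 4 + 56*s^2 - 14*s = 56*s^2 - 23*s + 2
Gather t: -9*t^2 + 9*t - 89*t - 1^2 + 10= -9*t^2 - 80*t + 9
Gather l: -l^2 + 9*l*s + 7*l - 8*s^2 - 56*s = -l^2 + l*(9*s + 7) - 8*s^2 - 56*s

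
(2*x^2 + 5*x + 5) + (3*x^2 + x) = 5*x^2 + 6*x + 5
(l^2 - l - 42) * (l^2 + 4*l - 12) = l^4 + 3*l^3 - 58*l^2 - 156*l + 504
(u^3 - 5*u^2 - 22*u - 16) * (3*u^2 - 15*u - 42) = 3*u^5 - 30*u^4 - 33*u^3 + 492*u^2 + 1164*u + 672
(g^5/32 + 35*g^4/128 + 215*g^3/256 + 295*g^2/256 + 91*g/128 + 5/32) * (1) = g^5/32 + 35*g^4/128 + 215*g^3/256 + 295*g^2/256 + 91*g/128 + 5/32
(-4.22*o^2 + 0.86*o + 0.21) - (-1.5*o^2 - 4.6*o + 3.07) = -2.72*o^2 + 5.46*o - 2.86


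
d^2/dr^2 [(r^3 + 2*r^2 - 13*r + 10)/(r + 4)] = 2*(r^3 + 12*r^2 + 48*r + 94)/(r^3 + 12*r^2 + 48*r + 64)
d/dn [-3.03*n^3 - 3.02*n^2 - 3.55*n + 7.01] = -9.09*n^2 - 6.04*n - 3.55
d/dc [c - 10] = 1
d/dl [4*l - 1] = 4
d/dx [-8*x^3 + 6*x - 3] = 6 - 24*x^2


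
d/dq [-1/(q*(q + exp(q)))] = (q*(exp(q) + 1) + q + exp(q))/(q^2*(q + exp(q))^2)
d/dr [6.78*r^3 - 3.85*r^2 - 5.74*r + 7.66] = 20.34*r^2 - 7.7*r - 5.74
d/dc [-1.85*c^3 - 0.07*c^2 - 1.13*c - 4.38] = -5.55*c^2 - 0.14*c - 1.13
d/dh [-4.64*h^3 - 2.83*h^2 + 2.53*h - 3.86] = -13.92*h^2 - 5.66*h + 2.53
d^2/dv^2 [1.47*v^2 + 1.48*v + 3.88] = 2.94000000000000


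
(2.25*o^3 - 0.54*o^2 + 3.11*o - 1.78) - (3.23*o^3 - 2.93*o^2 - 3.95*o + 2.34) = -0.98*o^3 + 2.39*o^2 + 7.06*o - 4.12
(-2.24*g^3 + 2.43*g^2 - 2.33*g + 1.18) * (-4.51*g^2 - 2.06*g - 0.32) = 10.1024*g^5 - 6.3449*g^4 + 6.2193*g^3 - 1.2996*g^2 - 1.6852*g - 0.3776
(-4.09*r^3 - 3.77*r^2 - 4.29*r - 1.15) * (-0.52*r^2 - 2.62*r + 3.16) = 2.1268*r^5 + 12.6762*r^4 - 0.8162*r^3 - 0.0753999999999984*r^2 - 10.5434*r - 3.634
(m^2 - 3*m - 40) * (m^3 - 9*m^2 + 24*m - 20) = m^5 - 12*m^4 + 11*m^3 + 268*m^2 - 900*m + 800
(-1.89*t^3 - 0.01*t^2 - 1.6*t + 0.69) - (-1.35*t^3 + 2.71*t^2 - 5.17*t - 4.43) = -0.54*t^3 - 2.72*t^2 + 3.57*t + 5.12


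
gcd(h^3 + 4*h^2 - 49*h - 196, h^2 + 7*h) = h + 7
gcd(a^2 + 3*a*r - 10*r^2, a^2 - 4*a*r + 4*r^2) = -a + 2*r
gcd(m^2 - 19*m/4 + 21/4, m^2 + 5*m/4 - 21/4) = m - 7/4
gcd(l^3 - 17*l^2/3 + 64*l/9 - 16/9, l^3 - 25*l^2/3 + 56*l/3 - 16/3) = l^2 - 13*l/3 + 4/3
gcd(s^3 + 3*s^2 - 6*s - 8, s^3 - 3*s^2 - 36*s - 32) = s^2 + 5*s + 4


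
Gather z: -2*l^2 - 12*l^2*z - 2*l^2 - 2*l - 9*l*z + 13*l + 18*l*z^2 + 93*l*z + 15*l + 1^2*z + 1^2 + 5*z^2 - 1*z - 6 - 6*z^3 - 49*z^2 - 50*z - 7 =-4*l^2 + 26*l - 6*z^3 + z^2*(18*l - 44) + z*(-12*l^2 + 84*l - 50) - 12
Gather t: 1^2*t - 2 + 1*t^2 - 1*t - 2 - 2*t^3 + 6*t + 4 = -2*t^3 + t^2 + 6*t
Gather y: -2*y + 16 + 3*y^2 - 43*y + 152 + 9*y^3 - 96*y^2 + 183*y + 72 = 9*y^3 - 93*y^2 + 138*y + 240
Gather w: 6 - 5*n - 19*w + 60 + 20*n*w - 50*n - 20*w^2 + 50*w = -55*n - 20*w^2 + w*(20*n + 31) + 66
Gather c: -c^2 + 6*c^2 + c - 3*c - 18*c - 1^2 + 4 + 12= 5*c^2 - 20*c + 15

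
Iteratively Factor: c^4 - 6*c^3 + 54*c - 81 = (c + 3)*(c^3 - 9*c^2 + 27*c - 27) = (c - 3)*(c + 3)*(c^2 - 6*c + 9) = (c - 3)^2*(c + 3)*(c - 3)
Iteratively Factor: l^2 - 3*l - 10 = (l - 5)*(l + 2)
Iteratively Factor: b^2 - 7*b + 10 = (b - 2)*(b - 5)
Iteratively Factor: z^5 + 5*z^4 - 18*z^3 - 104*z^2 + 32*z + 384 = (z + 4)*(z^4 + z^3 - 22*z^2 - 16*z + 96) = (z + 3)*(z + 4)*(z^3 - 2*z^2 - 16*z + 32) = (z - 4)*(z + 3)*(z + 4)*(z^2 + 2*z - 8) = (z - 4)*(z - 2)*(z + 3)*(z + 4)*(z + 4)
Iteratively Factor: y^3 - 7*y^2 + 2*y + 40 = (y - 5)*(y^2 - 2*y - 8) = (y - 5)*(y + 2)*(y - 4)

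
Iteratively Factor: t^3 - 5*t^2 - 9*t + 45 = (t + 3)*(t^2 - 8*t + 15) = (t - 3)*(t + 3)*(t - 5)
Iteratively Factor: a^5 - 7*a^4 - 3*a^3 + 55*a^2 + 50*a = (a + 2)*(a^4 - 9*a^3 + 15*a^2 + 25*a) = (a + 1)*(a + 2)*(a^3 - 10*a^2 + 25*a) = a*(a + 1)*(a + 2)*(a^2 - 10*a + 25) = a*(a - 5)*(a + 1)*(a + 2)*(a - 5)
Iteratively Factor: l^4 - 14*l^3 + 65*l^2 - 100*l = (l)*(l^3 - 14*l^2 + 65*l - 100) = l*(l - 5)*(l^2 - 9*l + 20) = l*(l - 5)^2*(l - 4)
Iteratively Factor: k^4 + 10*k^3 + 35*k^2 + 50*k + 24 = (k + 3)*(k^3 + 7*k^2 + 14*k + 8) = (k + 2)*(k + 3)*(k^2 + 5*k + 4) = (k + 2)*(k + 3)*(k + 4)*(k + 1)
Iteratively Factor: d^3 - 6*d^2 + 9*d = (d - 3)*(d^2 - 3*d) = d*(d - 3)*(d - 3)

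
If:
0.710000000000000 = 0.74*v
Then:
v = 0.96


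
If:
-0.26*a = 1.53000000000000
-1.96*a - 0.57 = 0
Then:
No Solution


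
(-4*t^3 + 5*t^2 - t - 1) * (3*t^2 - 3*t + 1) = -12*t^5 + 27*t^4 - 22*t^3 + 5*t^2 + 2*t - 1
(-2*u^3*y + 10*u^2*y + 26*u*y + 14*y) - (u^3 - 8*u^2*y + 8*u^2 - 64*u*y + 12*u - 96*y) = -2*u^3*y - u^3 + 18*u^2*y - 8*u^2 + 90*u*y - 12*u + 110*y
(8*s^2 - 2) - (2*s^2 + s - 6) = 6*s^2 - s + 4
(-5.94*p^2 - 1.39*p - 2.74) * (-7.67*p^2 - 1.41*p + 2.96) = 45.5598*p^4 + 19.0367*p^3 + 5.3933*p^2 - 0.251*p - 8.1104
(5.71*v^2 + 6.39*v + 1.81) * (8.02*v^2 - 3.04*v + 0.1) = 45.7942*v^4 + 33.8894*v^3 - 4.3384*v^2 - 4.8634*v + 0.181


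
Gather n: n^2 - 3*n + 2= n^2 - 3*n + 2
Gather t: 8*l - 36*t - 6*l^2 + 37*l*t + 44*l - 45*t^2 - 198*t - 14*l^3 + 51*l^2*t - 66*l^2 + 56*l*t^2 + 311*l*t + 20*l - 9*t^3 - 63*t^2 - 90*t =-14*l^3 - 72*l^2 + 72*l - 9*t^3 + t^2*(56*l - 108) + t*(51*l^2 + 348*l - 324)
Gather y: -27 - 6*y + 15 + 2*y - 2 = -4*y - 14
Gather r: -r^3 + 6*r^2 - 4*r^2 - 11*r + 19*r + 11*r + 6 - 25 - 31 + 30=-r^3 + 2*r^2 + 19*r - 20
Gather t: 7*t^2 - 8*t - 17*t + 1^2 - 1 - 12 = 7*t^2 - 25*t - 12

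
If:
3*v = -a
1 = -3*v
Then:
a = 1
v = -1/3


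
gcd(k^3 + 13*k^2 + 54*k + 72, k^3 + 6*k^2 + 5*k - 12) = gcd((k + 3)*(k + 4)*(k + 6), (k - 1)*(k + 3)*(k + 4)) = k^2 + 7*k + 12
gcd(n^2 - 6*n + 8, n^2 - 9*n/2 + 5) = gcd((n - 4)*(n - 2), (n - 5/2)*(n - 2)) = n - 2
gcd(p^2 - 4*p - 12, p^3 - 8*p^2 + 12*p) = p - 6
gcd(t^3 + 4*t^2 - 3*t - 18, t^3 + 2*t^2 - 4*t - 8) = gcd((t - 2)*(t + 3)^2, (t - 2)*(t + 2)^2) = t - 2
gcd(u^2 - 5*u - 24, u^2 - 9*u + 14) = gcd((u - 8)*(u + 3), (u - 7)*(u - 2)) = 1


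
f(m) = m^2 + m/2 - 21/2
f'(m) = 2*m + 1/2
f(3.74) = 5.36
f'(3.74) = 7.98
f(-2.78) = -4.16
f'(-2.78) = -5.06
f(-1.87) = -7.94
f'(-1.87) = -3.24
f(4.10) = 8.36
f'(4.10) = 8.70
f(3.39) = 2.69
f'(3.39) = 7.28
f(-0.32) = -10.56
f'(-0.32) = -0.14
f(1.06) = -8.85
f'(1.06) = 2.62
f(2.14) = -4.85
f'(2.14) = 4.78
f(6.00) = 28.50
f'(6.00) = 12.50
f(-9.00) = 66.00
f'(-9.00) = -17.50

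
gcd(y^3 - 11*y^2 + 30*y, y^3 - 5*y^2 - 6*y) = y^2 - 6*y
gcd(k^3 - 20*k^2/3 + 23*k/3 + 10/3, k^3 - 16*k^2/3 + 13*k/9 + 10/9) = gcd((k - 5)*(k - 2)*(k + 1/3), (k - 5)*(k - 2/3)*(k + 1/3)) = k^2 - 14*k/3 - 5/3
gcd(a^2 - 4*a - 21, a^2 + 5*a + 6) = a + 3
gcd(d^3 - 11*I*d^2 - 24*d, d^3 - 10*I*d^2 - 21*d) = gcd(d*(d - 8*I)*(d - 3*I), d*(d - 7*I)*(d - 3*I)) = d^2 - 3*I*d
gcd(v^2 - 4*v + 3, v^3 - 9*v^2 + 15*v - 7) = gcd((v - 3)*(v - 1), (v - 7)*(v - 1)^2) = v - 1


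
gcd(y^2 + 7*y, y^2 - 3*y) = y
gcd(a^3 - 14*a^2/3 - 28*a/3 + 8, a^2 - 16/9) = 1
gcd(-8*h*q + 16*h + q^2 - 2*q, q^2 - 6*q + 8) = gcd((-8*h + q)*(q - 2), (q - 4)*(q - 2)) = q - 2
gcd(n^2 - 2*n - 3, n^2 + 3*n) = 1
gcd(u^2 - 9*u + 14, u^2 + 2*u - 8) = u - 2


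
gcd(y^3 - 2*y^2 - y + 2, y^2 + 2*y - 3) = y - 1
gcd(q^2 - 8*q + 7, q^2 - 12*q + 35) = q - 7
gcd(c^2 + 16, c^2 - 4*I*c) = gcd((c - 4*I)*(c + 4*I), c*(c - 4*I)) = c - 4*I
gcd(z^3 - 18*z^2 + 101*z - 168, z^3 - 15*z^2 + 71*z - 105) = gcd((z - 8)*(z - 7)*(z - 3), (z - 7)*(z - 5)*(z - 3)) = z^2 - 10*z + 21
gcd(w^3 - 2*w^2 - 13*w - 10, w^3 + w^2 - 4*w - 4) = w^2 + 3*w + 2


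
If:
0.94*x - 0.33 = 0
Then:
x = 0.35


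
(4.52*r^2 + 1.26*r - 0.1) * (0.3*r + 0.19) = 1.356*r^3 + 1.2368*r^2 + 0.2094*r - 0.019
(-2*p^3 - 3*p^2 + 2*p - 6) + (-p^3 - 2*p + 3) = -3*p^3 - 3*p^2 - 3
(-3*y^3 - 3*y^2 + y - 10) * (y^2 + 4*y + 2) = -3*y^5 - 15*y^4 - 17*y^3 - 12*y^2 - 38*y - 20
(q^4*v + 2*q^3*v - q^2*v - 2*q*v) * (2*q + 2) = 2*q^5*v + 6*q^4*v + 2*q^3*v - 6*q^2*v - 4*q*v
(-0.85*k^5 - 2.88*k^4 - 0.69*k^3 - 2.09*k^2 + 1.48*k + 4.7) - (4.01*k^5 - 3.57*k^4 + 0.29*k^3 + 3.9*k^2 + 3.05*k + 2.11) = -4.86*k^5 + 0.69*k^4 - 0.98*k^3 - 5.99*k^2 - 1.57*k + 2.59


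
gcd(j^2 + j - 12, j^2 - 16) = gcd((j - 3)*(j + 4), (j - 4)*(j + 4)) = j + 4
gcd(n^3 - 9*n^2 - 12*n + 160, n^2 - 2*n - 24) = n + 4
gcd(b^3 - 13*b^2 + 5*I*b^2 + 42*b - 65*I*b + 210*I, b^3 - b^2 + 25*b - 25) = b + 5*I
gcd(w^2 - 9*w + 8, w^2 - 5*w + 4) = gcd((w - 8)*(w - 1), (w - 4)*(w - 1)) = w - 1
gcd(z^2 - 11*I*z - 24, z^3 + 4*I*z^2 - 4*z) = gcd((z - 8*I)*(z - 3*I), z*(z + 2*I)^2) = 1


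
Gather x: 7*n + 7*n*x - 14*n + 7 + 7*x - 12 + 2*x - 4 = -7*n + x*(7*n + 9) - 9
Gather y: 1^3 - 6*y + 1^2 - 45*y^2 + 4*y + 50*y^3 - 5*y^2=50*y^3 - 50*y^2 - 2*y + 2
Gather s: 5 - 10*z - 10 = -10*z - 5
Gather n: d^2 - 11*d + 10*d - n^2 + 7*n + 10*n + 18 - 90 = d^2 - d - n^2 + 17*n - 72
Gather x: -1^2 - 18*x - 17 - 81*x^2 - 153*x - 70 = -81*x^2 - 171*x - 88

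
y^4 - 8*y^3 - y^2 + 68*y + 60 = (y - 6)*(y - 5)*(y + 1)*(y + 2)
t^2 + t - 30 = (t - 5)*(t + 6)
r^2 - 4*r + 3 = (r - 3)*(r - 1)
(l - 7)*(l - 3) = l^2 - 10*l + 21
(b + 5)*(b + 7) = b^2 + 12*b + 35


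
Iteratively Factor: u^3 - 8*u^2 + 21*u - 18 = (u - 2)*(u^2 - 6*u + 9) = (u - 3)*(u - 2)*(u - 3)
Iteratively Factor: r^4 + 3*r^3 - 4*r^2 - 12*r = (r - 2)*(r^3 + 5*r^2 + 6*r) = (r - 2)*(r + 3)*(r^2 + 2*r) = (r - 2)*(r + 2)*(r + 3)*(r)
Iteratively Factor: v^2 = (v)*(v)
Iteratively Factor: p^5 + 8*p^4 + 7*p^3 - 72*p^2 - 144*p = (p + 3)*(p^4 + 5*p^3 - 8*p^2 - 48*p) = (p + 3)*(p + 4)*(p^3 + p^2 - 12*p) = p*(p + 3)*(p + 4)*(p^2 + p - 12) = p*(p + 3)*(p + 4)^2*(p - 3)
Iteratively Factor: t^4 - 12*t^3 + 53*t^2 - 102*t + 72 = (t - 3)*(t^3 - 9*t^2 + 26*t - 24) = (t - 3)*(t - 2)*(t^2 - 7*t + 12) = (t - 3)^2*(t - 2)*(t - 4)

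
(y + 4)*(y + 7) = y^2 + 11*y + 28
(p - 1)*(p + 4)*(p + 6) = p^3 + 9*p^2 + 14*p - 24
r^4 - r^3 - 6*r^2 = r^2*(r - 3)*(r + 2)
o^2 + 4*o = o*(o + 4)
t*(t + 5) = t^2 + 5*t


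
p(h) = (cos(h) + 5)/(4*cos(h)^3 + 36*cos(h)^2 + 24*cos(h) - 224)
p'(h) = (cos(h) + 5)*(12*sin(h)*cos(h)^2 + 72*sin(h)*cos(h) + 24*sin(h))/(4*cos(h)^3 + 36*cos(h)^2 + 24*cos(h) - 224)^2 - sin(h)/(4*cos(h)^3 + 36*cos(h)^2 + 24*cos(h) - 224) = (183*cos(h)/2 + 12*cos(2*h) + cos(3*h)/2 + 98)*sin(h)/(4*(cos(h)^3 + 9*cos(h)^2 + 6*cos(h) - 56)^2)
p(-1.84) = -0.02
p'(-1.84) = -0.00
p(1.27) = -0.02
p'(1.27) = 0.01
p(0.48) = -0.03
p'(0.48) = 0.01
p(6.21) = -0.04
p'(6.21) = -0.00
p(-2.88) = -0.02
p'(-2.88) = -0.00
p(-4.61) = -0.02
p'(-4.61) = 0.01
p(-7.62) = -0.02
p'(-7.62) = -0.01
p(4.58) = -0.02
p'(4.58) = -0.01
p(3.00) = -0.02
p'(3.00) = 0.00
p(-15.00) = -0.02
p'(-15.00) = 0.00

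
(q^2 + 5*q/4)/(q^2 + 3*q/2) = (4*q + 5)/(2*(2*q + 3))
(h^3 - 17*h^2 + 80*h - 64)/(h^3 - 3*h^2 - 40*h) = (h^2 - 9*h + 8)/(h*(h + 5))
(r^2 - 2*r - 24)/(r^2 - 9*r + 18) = (r + 4)/(r - 3)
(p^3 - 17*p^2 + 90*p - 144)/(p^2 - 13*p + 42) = (p^2 - 11*p + 24)/(p - 7)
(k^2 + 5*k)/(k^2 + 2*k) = (k + 5)/(k + 2)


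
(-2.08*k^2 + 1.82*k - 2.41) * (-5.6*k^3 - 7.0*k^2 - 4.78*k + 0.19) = 11.648*k^5 + 4.368*k^4 + 10.6984*k^3 + 7.7752*k^2 + 11.8656*k - 0.4579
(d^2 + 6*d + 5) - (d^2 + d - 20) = 5*d + 25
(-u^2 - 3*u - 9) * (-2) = 2*u^2 + 6*u + 18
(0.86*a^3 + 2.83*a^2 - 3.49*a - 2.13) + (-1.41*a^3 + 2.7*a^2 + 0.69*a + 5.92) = -0.55*a^3 + 5.53*a^2 - 2.8*a + 3.79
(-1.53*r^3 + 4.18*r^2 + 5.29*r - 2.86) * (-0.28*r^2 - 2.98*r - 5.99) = 0.4284*r^5 + 3.389*r^4 - 4.7729*r^3 - 40.0016*r^2 - 23.1643*r + 17.1314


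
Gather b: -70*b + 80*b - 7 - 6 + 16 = 10*b + 3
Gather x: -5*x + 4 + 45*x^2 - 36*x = 45*x^2 - 41*x + 4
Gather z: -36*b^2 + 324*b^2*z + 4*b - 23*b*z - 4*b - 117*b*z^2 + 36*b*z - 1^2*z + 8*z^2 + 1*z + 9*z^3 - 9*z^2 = -36*b^2 + 9*z^3 + z^2*(-117*b - 1) + z*(324*b^2 + 13*b)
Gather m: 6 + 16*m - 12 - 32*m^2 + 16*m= -32*m^2 + 32*m - 6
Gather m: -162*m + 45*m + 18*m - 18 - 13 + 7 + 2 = -99*m - 22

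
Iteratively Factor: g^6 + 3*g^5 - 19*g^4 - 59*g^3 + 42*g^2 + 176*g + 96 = (g + 1)*(g^5 + 2*g^4 - 21*g^3 - 38*g^2 + 80*g + 96) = (g + 1)*(g + 3)*(g^4 - g^3 - 18*g^2 + 16*g + 32) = (g - 2)*(g + 1)*(g + 3)*(g^3 + g^2 - 16*g - 16) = (g - 2)*(g + 1)*(g + 3)*(g + 4)*(g^2 - 3*g - 4) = (g - 4)*(g - 2)*(g + 1)*(g + 3)*(g + 4)*(g + 1)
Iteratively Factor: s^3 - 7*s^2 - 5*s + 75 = (s + 3)*(s^2 - 10*s + 25) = (s - 5)*(s + 3)*(s - 5)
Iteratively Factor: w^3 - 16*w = (w + 4)*(w^2 - 4*w) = (w - 4)*(w + 4)*(w)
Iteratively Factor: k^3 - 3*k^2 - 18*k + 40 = (k - 5)*(k^2 + 2*k - 8) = (k - 5)*(k + 4)*(k - 2)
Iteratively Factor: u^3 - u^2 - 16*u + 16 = (u + 4)*(u^2 - 5*u + 4) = (u - 1)*(u + 4)*(u - 4)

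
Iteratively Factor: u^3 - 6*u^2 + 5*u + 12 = (u - 3)*(u^2 - 3*u - 4) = (u - 3)*(u + 1)*(u - 4)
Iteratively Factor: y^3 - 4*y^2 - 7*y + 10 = (y + 2)*(y^2 - 6*y + 5) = (y - 1)*(y + 2)*(y - 5)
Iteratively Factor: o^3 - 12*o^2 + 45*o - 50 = (o - 2)*(o^2 - 10*o + 25) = (o - 5)*(o - 2)*(o - 5)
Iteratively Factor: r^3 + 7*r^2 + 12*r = (r + 3)*(r^2 + 4*r) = r*(r + 3)*(r + 4)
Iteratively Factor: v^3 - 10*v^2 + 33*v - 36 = (v - 4)*(v^2 - 6*v + 9) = (v - 4)*(v - 3)*(v - 3)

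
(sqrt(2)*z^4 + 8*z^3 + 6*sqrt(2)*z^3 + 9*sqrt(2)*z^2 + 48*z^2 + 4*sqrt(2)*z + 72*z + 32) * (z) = sqrt(2)*z^5 + 8*z^4 + 6*sqrt(2)*z^4 + 9*sqrt(2)*z^3 + 48*z^3 + 4*sqrt(2)*z^2 + 72*z^2 + 32*z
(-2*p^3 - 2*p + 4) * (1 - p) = 2*p^4 - 2*p^3 + 2*p^2 - 6*p + 4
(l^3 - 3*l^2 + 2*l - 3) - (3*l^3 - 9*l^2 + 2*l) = -2*l^3 + 6*l^2 - 3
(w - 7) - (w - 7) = 0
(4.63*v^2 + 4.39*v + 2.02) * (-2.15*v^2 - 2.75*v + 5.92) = -9.9545*v^4 - 22.171*v^3 + 10.9941*v^2 + 20.4338*v + 11.9584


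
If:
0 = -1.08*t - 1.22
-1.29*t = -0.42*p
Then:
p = -3.47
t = -1.13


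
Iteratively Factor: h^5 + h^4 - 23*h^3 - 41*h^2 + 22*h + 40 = (h - 5)*(h^4 + 6*h^3 + 7*h^2 - 6*h - 8) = (h - 5)*(h + 2)*(h^3 + 4*h^2 - h - 4) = (h - 5)*(h + 1)*(h + 2)*(h^2 + 3*h - 4) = (h - 5)*(h - 1)*(h + 1)*(h + 2)*(h + 4)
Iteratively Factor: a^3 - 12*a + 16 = (a - 2)*(a^2 + 2*a - 8) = (a - 2)^2*(a + 4)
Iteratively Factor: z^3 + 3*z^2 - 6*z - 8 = (z + 1)*(z^2 + 2*z - 8) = (z + 1)*(z + 4)*(z - 2)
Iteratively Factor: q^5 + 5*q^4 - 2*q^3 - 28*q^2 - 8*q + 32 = (q + 2)*(q^4 + 3*q^3 - 8*q^2 - 12*q + 16) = (q - 2)*(q + 2)*(q^3 + 5*q^2 + 2*q - 8) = (q - 2)*(q - 1)*(q + 2)*(q^2 + 6*q + 8) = (q - 2)*(q - 1)*(q + 2)^2*(q + 4)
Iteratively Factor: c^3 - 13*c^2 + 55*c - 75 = (c - 5)*(c^2 - 8*c + 15) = (c - 5)*(c - 3)*(c - 5)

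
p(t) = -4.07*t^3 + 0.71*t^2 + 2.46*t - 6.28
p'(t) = -12.21*t^2 + 1.42*t + 2.46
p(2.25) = -43.51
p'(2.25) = -56.16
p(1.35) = -11.68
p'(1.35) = -17.88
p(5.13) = -524.45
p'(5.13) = -311.58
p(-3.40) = 153.53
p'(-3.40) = -143.52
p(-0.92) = -4.77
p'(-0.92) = -9.18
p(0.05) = -6.16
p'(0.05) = 2.50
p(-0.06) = -6.42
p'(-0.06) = 2.33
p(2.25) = -43.51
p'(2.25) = -56.16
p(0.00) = -6.28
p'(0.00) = 2.46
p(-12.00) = 7099.40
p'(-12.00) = -1772.82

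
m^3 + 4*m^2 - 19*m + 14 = (m - 2)*(m - 1)*(m + 7)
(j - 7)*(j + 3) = j^2 - 4*j - 21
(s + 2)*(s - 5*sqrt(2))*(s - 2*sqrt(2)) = s^3 - 7*sqrt(2)*s^2 + 2*s^2 - 14*sqrt(2)*s + 20*s + 40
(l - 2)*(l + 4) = l^2 + 2*l - 8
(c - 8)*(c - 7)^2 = c^3 - 22*c^2 + 161*c - 392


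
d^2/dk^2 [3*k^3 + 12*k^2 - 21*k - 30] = 18*k + 24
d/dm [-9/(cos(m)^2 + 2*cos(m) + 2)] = -18*(cos(m) + 1)*sin(m)/(cos(m)^2 + 2*cos(m) + 2)^2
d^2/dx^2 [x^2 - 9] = 2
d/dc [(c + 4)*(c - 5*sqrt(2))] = 2*c - 5*sqrt(2) + 4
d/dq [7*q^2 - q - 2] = 14*q - 1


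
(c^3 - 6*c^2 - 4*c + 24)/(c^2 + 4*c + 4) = (c^2 - 8*c + 12)/(c + 2)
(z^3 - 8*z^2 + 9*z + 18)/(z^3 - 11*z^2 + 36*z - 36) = (z + 1)/(z - 2)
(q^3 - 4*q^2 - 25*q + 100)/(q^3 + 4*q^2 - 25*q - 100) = (q - 4)/(q + 4)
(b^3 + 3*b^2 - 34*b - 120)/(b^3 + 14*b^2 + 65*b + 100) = (b - 6)/(b + 5)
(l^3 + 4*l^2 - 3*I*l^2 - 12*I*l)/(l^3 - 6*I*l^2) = (l^2 + l*(4 - 3*I) - 12*I)/(l*(l - 6*I))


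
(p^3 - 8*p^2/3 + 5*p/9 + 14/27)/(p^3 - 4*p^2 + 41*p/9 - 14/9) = (p + 1/3)/(p - 1)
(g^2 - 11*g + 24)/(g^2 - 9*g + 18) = (g - 8)/(g - 6)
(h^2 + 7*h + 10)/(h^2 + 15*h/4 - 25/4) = 4*(h + 2)/(4*h - 5)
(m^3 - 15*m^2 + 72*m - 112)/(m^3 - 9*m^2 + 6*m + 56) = (m - 4)/(m + 2)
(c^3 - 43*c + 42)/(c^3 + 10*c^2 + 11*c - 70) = (c^2 - 7*c + 6)/(c^2 + 3*c - 10)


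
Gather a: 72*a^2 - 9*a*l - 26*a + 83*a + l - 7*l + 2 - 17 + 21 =72*a^2 + a*(57 - 9*l) - 6*l + 6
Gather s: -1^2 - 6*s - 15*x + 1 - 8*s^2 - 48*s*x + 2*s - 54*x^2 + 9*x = -8*s^2 + s*(-48*x - 4) - 54*x^2 - 6*x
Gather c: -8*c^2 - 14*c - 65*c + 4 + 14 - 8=-8*c^2 - 79*c + 10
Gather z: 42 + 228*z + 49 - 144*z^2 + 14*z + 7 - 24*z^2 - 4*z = -168*z^2 + 238*z + 98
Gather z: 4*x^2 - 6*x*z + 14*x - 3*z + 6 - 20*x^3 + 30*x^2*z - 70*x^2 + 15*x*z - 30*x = -20*x^3 - 66*x^2 - 16*x + z*(30*x^2 + 9*x - 3) + 6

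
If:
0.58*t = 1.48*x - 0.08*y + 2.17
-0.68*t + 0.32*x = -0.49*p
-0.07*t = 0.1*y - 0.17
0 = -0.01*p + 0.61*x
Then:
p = 5.69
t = 4.15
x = 0.09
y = -1.20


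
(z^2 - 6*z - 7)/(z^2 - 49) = (z + 1)/(z + 7)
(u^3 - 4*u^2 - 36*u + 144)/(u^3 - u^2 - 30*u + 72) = (u - 6)/(u - 3)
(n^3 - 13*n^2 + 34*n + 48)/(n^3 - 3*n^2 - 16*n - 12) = (n - 8)/(n + 2)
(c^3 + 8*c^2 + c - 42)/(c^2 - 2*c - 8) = (-c^3 - 8*c^2 - c + 42)/(-c^2 + 2*c + 8)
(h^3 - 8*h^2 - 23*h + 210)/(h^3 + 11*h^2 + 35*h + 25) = (h^2 - 13*h + 42)/(h^2 + 6*h + 5)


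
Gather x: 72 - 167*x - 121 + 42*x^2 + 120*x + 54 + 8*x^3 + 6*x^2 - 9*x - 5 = 8*x^3 + 48*x^2 - 56*x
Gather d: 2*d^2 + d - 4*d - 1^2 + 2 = 2*d^2 - 3*d + 1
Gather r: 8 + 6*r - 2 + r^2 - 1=r^2 + 6*r + 5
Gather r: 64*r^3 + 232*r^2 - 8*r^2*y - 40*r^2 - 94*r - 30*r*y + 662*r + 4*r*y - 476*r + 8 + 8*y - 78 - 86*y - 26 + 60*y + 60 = 64*r^3 + r^2*(192 - 8*y) + r*(92 - 26*y) - 18*y - 36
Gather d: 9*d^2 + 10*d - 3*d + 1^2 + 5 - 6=9*d^2 + 7*d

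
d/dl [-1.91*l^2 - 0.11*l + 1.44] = -3.82*l - 0.11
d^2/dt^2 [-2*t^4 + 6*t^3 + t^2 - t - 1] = -24*t^2 + 36*t + 2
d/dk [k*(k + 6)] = 2*k + 6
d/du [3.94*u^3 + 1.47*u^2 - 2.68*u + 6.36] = 11.82*u^2 + 2.94*u - 2.68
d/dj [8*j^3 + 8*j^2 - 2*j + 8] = 24*j^2 + 16*j - 2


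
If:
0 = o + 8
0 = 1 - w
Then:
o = -8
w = 1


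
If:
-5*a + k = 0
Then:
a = k/5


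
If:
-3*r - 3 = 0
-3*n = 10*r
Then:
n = 10/3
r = -1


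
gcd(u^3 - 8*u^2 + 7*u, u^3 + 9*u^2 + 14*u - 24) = u - 1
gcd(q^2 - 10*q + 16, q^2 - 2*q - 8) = 1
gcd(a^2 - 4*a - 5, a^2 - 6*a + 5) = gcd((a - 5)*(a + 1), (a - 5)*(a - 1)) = a - 5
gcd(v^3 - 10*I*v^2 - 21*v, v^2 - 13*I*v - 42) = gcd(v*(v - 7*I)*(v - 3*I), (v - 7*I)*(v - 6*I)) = v - 7*I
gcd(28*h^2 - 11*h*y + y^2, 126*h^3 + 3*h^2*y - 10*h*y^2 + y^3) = -7*h + y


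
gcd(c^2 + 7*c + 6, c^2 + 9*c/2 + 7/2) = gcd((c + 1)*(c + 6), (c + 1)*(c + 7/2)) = c + 1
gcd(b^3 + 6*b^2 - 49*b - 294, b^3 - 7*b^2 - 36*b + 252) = b^2 - b - 42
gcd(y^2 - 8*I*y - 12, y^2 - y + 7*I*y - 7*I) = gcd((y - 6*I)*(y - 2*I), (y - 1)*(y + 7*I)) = 1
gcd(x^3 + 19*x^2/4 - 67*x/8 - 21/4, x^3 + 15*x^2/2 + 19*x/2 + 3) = x^2 + 13*x/2 + 3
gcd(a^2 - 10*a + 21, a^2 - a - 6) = a - 3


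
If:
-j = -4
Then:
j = 4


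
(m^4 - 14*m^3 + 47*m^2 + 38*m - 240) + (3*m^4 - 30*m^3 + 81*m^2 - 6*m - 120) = 4*m^4 - 44*m^3 + 128*m^2 + 32*m - 360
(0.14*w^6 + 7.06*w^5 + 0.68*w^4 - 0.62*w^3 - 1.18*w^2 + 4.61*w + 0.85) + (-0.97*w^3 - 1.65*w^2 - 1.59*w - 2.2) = 0.14*w^6 + 7.06*w^5 + 0.68*w^4 - 1.59*w^3 - 2.83*w^2 + 3.02*w - 1.35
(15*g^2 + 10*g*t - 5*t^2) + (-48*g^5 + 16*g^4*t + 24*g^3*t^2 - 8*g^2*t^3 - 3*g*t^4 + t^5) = -48*g^5 + 16*g^4*t + 24*g^3*t^2 - 8*g^2*t^3 + 15*g^2 - 3*g*t^4 + 10*g*t + t^5 - 5*t^2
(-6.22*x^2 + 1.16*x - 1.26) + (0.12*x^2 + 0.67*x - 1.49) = -6.1*x^2 + 1.83*x - 2.75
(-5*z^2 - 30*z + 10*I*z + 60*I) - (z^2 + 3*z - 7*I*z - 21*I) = -6*z^2 - 33*z + 17*I*z + 81*I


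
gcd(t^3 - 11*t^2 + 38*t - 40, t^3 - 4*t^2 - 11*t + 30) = t^2 - 7*t + 10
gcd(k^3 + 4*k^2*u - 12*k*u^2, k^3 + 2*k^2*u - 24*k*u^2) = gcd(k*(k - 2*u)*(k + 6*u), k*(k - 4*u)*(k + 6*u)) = k^2 + 6*k*u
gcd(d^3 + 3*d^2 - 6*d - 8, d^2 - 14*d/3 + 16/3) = d - 2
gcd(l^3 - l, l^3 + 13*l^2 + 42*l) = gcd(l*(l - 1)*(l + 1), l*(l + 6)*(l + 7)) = l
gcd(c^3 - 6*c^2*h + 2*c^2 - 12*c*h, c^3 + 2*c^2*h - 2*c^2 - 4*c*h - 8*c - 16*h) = c + 2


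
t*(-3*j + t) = -3*j*t + t^2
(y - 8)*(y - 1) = y^2 - 9*y + 8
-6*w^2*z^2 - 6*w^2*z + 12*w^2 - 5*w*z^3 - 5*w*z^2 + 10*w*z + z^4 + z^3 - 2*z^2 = (-6*w + z)*(w + z)*(z - 1)*(z + 2)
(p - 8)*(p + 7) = p^2 - p - 56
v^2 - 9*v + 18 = (v - 6)*(v - 3)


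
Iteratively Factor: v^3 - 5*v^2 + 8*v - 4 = (v - 2)*(v^2 - 3*v + 2) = (v - 2)^2*(v - 1)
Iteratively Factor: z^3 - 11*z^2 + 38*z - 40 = (z - 2)*(z^2 - 9*z + 20) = (z - 4)*(z - 2)*(z - 5)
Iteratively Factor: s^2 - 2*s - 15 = (s - 5)*(s + 3)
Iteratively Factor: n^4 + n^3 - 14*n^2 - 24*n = (n - 4)*(n^3 + 5*n^2 + 6*n) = (n - 4)*(n + 3)*(n^2 + 2*n) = n*(n - 4)*(n + 3)*(n + 2)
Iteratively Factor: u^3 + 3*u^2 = (u + 3)*(u^2) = u*(u + 3)*(u)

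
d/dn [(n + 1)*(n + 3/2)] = 2*n + 5/2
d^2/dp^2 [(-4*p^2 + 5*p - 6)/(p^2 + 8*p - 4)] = 2*(37*p^3 - 66*p^2 - 84*p - 312)/(p^6 + 24*p^5 + 180*p^4 + 320*p^3 - 720*p^2 + 384*p - 64)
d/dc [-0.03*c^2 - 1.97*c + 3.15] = -0.06*c - 1.97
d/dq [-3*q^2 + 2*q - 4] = 2 - 6*q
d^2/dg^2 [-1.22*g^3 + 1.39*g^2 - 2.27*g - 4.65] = 2.78 - 7.32*g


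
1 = 1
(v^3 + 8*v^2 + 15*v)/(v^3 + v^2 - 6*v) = (v + 5)/(v - 2)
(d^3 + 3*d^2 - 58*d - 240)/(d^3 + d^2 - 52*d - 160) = (d + 6)/(d + 4)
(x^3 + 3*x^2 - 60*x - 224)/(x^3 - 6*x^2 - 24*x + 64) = (x + 7)/(x - 2)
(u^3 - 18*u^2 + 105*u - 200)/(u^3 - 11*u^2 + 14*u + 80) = (u - 5)/(u + 2)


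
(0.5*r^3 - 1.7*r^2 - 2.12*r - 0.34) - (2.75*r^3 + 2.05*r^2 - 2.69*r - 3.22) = -2.25*r^3 - 3.75*r^2 + 0.57*r + 2.88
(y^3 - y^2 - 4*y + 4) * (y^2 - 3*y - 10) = y^5 - 4*y^4 - 11*y^3 + 26*y^2 + 28*y - 40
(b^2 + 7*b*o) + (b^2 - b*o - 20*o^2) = 2*b^2 + 6*b*o - 20*o^2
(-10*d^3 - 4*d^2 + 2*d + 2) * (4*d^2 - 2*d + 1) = -40*d^5 + 4*d^4 + 6*d^3 - 2*d + 2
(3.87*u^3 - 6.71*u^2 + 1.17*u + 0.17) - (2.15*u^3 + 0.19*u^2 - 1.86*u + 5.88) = 1.72*u^3 - 6.9*u^2 + 3.03*u - 5.71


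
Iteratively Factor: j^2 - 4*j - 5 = (j + 1)*(j - 5)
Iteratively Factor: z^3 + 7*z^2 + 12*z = (z + 3)*(z^2 + 4*z) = z*(z + 3)*(z + 4)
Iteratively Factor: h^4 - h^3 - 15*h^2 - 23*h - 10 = (h + 1)*(h^3 - 2*h^2 - 13*h - 10) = (h - 5)*(h + 1)*(h^2 + 3*h + 2) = (h - 5)*(h + 1)*(h + 2)*(h + 1)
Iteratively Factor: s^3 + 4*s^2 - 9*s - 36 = (s + 4)*(s^2 - 9) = (s - 3)*(s + 4)*(s + 3)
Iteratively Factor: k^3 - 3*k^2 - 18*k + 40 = (k - 2)*(k^2 - k - 20) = (k - 2)*(k + 4)*(k - 5)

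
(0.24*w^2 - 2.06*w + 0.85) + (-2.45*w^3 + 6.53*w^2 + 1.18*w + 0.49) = -2.45*w^3 + 6.77*w^2 - 0.88*w + 1.34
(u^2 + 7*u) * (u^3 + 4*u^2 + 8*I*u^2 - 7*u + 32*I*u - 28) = u^5 + 11*u^4 + 8*I*u^4 + 21*u^3 + 88*I*u^3 - 77*u^2 + 224*I*u^2 - 196*u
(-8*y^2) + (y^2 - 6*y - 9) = -7*y^2 - 6*y - 9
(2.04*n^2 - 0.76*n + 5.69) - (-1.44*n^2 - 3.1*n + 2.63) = 3.48*n^2 + 2.34*n + 3.06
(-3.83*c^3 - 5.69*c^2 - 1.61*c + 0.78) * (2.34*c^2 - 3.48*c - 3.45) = -8.9622*c^5 + 0.0137999999999998*c^4 + 29.2473*c^3 + 27.0585*c^2 + 2.8401*c - 2.691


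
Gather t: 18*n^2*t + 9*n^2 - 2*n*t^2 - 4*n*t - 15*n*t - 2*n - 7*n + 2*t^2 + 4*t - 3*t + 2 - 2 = 9*n^2 - 9*n + t^2*(2 - 2*n) + t*(18*n^2 - 19*n + 1)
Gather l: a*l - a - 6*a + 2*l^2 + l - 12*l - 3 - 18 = -7*a + 2*l^2 + l*(a - 11) - 21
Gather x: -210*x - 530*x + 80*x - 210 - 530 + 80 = -660*x - 660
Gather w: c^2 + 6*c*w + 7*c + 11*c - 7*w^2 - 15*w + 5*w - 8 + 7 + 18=c^2 + 18*c - 7*w^2 + w*(6*c - 10) + 17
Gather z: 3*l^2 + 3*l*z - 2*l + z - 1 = 3*l^2 - 2*l + z*(3*l + 1) - 1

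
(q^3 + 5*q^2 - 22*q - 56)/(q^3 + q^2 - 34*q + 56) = (q + 2)/(q - 2)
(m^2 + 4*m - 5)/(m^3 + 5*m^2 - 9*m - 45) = (m - 1)/(m^2 - 9)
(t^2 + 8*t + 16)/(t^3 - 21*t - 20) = (t + 4)/(t^2 - 4*t - 5)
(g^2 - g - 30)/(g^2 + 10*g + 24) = (g^2 - g - 30)/(g^2 + 10*g + 24)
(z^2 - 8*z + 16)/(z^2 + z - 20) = (z - 4)/(z + 5)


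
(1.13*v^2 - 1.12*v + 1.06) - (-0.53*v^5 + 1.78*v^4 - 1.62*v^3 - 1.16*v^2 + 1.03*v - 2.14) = 0.53*v^5 - 1.78*v^4 + 1.62*v^3 + 2.29*v^2 - 2.15*v + 3.2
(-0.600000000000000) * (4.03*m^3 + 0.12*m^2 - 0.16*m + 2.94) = -2.418*m^3 - 0.072*m^2 + 0.096*m - 1.764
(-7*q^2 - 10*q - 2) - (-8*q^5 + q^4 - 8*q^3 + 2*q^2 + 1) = 8*q^5 - q^4 + 8*q^3 - 9*q^2 - 10*q - 3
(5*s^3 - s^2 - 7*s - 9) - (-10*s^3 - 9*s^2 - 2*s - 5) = 15*s^3 + 8*s^2 - 5*s - 4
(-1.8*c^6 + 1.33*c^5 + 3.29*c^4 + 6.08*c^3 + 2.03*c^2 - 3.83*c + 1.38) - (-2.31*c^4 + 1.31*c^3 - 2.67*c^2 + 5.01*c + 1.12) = -1.8*c^6 + 1.33*c^5 + 5.6*c^4 + 4.77*c^3 + 4.7*c^2 - 8.84*c + 0.26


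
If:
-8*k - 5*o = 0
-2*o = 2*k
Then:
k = 0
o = 0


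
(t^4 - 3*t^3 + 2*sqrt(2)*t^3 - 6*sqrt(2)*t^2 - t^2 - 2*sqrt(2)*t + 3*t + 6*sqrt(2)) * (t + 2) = t^5 - t^4 + 2*sqrt(2)*t^4 - 7*t^3 - 2*sqrt(2)*t^3 - 14*sqrt(2)*t^2 + t^2 + 2*sqrt(2)*t + 6*t + 12*sqrt(2)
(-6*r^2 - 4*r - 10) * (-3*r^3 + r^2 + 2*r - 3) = 18*r^5 + 6*r^4 + 14*r^3 - 8*r + 30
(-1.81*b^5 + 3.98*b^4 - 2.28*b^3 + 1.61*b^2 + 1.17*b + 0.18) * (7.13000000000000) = -12.9053*b^5 + 28.3774*b^4 - 16.2564*b^3 + 11.4793*b^2 + 8.3421*b + 1.2834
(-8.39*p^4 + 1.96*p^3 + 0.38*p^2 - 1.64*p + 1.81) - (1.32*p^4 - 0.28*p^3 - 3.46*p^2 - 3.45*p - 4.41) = -9.71*p^4 + 2.24*p^3 + 3.84*p^2 + 1.81*p + 6.22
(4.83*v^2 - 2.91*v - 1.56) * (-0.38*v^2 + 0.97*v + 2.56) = -1.8354*v^4 + 5.7909*v^3 + 10.1349*v^2 - 8.9628*v - 3.9936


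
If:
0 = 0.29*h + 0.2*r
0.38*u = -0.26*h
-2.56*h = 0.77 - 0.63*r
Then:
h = -0.22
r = 0.32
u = 0.15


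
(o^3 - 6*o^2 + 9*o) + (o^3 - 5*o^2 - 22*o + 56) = 2*o^3 - 11*o^2 - 13*o + 56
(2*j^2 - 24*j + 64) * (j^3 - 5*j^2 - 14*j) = 2*j^5 - 34*j^4 + 156*j^3 + 16*j^2 - 896*j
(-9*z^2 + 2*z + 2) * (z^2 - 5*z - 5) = -9*z^4 + 47*z^3 + 37*z^2 - 20*z - 10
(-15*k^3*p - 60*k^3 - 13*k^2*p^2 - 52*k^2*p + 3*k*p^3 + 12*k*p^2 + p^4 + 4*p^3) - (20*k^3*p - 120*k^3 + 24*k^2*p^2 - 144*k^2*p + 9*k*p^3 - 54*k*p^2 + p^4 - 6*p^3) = -35*k^3*p + 60*k^3 - 37*k^2*p^2 + 92*k^2*p - 6*k*p^3 + 66*k*p^2 + 10*p^3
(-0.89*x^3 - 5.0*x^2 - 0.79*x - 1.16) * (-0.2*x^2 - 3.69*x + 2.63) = 0.178*x^5 + 4.2841*x^4 + 16.2673*x^3 - 10.0029*x^2 + 2.2027*x - 3.0508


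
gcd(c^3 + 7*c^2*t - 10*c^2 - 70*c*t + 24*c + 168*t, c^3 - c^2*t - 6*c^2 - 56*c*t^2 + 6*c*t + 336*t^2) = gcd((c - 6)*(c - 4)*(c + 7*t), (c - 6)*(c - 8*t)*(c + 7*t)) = c^2 + 7*c*t - 6*c - 42*t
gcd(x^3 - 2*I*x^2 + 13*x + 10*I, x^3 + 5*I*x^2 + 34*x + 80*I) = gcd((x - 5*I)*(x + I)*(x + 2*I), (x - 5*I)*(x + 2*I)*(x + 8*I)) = x^2 - 3*I*x + 10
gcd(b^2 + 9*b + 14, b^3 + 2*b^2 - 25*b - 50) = b + 2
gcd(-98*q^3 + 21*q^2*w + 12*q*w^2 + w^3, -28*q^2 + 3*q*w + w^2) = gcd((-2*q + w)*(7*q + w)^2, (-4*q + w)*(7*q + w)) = 7*q + w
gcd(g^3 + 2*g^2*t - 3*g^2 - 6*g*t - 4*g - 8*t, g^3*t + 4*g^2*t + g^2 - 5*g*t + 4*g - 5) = 1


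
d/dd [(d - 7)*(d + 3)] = 2*d - 4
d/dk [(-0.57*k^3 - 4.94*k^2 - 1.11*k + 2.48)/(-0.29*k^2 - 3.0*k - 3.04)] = (0.1653*k^4 + 3.42*k^3 + 19.6965*k^2 + 31.4736*k + 10.8144)/(0.0841*k^4 + 1.74*k^3 + 10.7632*k^2 + 18.24*k + 9.2416)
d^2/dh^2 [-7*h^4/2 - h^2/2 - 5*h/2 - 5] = -42*h^2 - 1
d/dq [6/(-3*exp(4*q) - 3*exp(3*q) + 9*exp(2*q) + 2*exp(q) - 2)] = (72*exp(3*q) + 54*exp(2*q) - 108*exp(q) - 12)*exp(q)/(3*exp(4*q) + 3*exp(3*q) - 9*exp(2*q) - 2*exp(q) + 2)^2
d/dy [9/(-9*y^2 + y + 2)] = 9*(18*y - 1)/(-9*y^2 + y + 2)^2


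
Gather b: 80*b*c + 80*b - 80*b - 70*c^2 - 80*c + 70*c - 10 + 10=80*b*c - 70*c^2 - 10*c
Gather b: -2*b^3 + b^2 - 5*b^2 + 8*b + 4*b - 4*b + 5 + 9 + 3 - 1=-2*b^3 - 4*b^2 + 8*b + 16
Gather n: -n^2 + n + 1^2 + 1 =-n^2 + n + 2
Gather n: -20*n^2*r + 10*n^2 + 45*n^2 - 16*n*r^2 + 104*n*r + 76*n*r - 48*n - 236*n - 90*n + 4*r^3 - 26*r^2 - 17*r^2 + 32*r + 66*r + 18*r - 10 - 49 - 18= n^2*(55 - 20*r) + n*(-16*r^2 + 180*r - 374) + 4*r^3 - 43*r^2 + 116*r - 77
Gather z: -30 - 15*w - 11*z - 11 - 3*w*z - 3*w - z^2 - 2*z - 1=-18*w - z^2 + z*(-3*w - 13) - 42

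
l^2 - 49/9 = (l - 7/3)*(l + 7/3)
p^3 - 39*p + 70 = (p - 5)*(p - 2)*(p + 7)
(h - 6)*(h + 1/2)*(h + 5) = h^3 - h^2/2 - 61*h/2 - 15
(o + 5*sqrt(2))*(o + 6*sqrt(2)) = o^2 + 11*sqrt(2)*o + 60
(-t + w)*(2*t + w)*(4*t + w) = -8*t^3 + 2*t^2*w + 5*t*w^2 + w^3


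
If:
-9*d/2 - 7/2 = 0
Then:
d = -7/9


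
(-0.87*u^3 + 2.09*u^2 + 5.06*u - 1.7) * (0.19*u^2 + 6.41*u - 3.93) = -0.1653*u^5 - 5.1796*u^4 + 17.7774*u^3 + 23.8979*u^2 - 30.7828*u + 6.681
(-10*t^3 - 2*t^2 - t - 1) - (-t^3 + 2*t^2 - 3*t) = -9*t^3 - 4*t^2 + 2*t - 1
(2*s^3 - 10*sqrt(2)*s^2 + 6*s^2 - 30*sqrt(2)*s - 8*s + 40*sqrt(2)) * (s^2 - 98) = 2*s^5 - 10*sqrt(2)*s^4 + 6*s^4 - 204*s^3 - 30*sqrt(2)*s^3 - 588*s^2 + 1020*sqrt(2)*s^2 + 784*s + 2940*sqrt(2)*s - 3920*sqrt(2)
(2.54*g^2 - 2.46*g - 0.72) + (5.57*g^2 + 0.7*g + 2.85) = 8.11*g^2 - 1.76*g + 2.13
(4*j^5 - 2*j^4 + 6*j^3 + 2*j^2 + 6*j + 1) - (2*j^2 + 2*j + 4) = 4*j^5 - 2*j^4 + 6*j^3 + 4*j - 3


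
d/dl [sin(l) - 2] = cos(l)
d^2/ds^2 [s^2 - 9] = 2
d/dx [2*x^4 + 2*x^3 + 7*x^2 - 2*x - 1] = 8*x^3 + 6*x^2 + 14*x - 2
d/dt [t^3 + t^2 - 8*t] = 3*t^2 + 2*t - 8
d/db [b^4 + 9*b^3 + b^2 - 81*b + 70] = 4*b^3 + 27*b^2 + 2*b - 81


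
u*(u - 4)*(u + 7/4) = u^3 - 9*u^2/4 - 7*u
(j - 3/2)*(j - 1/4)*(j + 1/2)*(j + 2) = j^4 + 3*j^3/4 - 3*j^2 - 13*j/16 + 3/8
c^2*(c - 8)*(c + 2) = c^4 - 6*c^3 - 16*c^2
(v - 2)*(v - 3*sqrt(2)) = v^2 - 3*sqrt(2)*v - 2*v + 6*sqrt(2)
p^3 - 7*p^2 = p^2*(p - 7)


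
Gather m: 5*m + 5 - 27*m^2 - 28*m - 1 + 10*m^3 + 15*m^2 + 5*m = 10*m^3 - 12*m^2 - 18*m + 4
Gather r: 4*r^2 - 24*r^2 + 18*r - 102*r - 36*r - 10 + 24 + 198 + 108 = -20*r^2 - 120*r + 320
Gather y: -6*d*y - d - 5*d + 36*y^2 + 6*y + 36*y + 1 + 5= -6*d + 36*y^2 + y*(42 - 6*d) + 6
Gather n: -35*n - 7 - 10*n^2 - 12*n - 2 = -10*n^2 - 47*n - 9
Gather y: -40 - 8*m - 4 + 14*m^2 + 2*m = 14*m^2 - 6*m - 44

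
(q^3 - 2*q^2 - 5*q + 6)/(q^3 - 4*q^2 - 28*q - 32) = (q^2 - 4*q + 3)/(q^2 - 6*q - 16)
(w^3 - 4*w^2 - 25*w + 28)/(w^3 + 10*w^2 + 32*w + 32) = (w^2 - 8*w + 7)/(w^2 + 6*w + 8)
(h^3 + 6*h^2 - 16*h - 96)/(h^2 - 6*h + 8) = (h^2 + 10*h + 24)/(h - 2)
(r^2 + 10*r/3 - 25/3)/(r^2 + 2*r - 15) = (r - 5/3)/(r - 3)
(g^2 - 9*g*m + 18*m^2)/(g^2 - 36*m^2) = (g - 3*m)/(g + 6*m)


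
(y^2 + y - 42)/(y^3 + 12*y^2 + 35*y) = (y - 6)/(y*(y + 5))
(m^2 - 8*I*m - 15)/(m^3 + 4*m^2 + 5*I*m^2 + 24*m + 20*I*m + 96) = (m - 5*I)/(m^2 + m*(4 + 8*I) + 32*I)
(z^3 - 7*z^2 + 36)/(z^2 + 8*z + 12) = (z^2 - 9*z + 18)/(z + 6)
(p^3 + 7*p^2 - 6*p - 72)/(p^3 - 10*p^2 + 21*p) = (p^2 + 10*p + 24)/(p*(p - 7))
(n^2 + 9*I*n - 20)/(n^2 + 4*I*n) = (n + 5*I)/n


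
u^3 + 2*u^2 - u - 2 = (u - 1)*(u + 1)*(u + 2)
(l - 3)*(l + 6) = l^2 + 3*l - 18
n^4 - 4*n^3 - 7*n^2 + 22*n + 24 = (n - 4)*(n - 3)*(n + 1)*(n + 2)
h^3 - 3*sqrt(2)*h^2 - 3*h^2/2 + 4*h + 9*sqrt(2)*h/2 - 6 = (h - 3/2)*(h - 2*sqrt(2))*(h - sqrt(2))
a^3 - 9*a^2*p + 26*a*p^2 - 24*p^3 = (a - 4*p)*(a - 3*p)*(a - 2*p)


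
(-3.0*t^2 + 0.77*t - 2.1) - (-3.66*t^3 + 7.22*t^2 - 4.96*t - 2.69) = 3.66*t^3 - 10.22*t^2 + 5.73*t + 0.59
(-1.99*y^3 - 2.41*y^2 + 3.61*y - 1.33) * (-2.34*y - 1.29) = 4.6566*y^4 + 8.2065*y^3 - 5.3385*y^2 - 1.5447*y + 1.7157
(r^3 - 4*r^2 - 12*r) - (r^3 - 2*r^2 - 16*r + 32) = -2*r^2 + 4*r - 32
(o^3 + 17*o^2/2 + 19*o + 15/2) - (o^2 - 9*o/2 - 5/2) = o^3 + 15*o^2/2 + 47*o/2 + 10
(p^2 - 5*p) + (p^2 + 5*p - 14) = 2*p^2 - 14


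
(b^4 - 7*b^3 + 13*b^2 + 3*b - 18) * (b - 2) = b^5 - 9*b^4 + 27*b^3 - 23*b^2 - 24*b + 36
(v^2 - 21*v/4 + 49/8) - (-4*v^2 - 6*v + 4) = 5*v^2 + 3*v/4 + 17/8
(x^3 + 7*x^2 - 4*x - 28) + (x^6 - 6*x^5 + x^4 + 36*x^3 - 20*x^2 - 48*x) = x^6 - 6*x^5 + x^4 + 37*x^3 - 13*x^2 - 52*x - 28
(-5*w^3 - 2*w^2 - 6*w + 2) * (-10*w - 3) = 50*w^4 + 35*w^3 + 66*w^2 - 2*w - 6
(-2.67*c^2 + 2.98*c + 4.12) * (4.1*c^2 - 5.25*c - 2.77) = -10.947*c^4 + 26.2355*c^3 + 8.6429*c^2 - 29.8846*c - 11.4124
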